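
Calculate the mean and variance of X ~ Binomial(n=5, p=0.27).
E[X] = 1.3500, Var(X) = 0.9855

We have X ~ Binomial(n=5, p=0.27).

For a Binomial distribution with n=5, p=0.27:

Expected value:
E[X] = 1.3500

Variance:
Var(X) = 0.9855

Standard deviation:
σ = √Var(X) = 0.9927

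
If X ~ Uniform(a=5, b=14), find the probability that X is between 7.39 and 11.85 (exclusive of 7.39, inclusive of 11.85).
0.495556

We have X ~ Uniform(a=5, b=14).

To find P(7.39 < X ≤ 11.85), we use:
P(7.39 < X ≤ 11.85) = P(X ≤ 11.85) - P(X ≤ 7.39)
                 = F(11.85) - F(7.39)
                 = 0.761111 - 0.265556
                 = 0.495556

So there's approximately a 49.6% chance that X falls in this range.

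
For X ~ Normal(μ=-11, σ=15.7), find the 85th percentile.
5.2720

We have X ~ Normal(μ=-11, σ=15.7).

We want to find x such that P(X ≤ x) = 0.85.

This is the 85th percentile, which means 85% of values fall below this point.

Using the inverse CDF (quantile function):
x = F⁻¹(0.85) = 5.2720

Verification: P(X ≤ 5.2720) = 0.85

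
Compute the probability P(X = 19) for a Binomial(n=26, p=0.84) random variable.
0.064304

We have X ~ Binomial(n=26, p=0.84).

For a Binomial distribution, the PMF gives us the probability of each outcome.

Using the PMF formula:
P(X = 19) = 0.064304

Rounded to 4 decimal places: 0.0643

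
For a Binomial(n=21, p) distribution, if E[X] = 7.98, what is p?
p = 0.38

For a Binomial(n, p) distribution:
E[X] = n × p

Given n = 21 and E[X] = 7.98:
7.98 = 21 × p
p = 7.98 / 21 = 0.38

Verification: Binomial(21, 0.38) has E[X] = 7.98 ✓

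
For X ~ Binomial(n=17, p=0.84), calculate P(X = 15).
0.254664

We have X ~ Binomial(n=17, p=0.84).

For a Binomial distribution, the PMF gives us the probability of each outcome.

Using the PMF formula:
P(X = 15) = 0.254664

Rounded to 4 decimal places: 0.2547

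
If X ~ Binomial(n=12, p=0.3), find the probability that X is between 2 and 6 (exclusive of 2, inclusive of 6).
0.708584

We have X ~ Binomial(n=12, p=0.3).

To find P(2 < X ≤ 6), we use:
P(2 < X ≤ 6) = P(X ≤ 6) - P(X ≤ 2)
                 = F(6) - F(2)
                 = 0.961399 - 0.252815
                 = 0.708584

So there's approximately a 70.9% chance that X falls in this range.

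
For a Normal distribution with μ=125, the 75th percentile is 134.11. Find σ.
σ = 13.5065

For X ~ Normal(μ, σ), the p-th percentile satisfies x = μ + z_p × σ,
where z_p = Φ⁻¹(p) is the standard normal quantile.

Step 1: z_{0.75} = Φ⁻¹(0.75) = 0.6745

Step 2: Solve for σ:
134.11 = 125 + 0.6745 × σ
σ = (134.11 - 125) / 0.6745
σ = 9.11 / 0.6745
σ = 13.5065

Verification: μ + z × σ = 125 + 0.6745 × 13.5065 = 134.11 ✓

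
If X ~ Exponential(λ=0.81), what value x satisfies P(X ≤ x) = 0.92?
3.1182

We have X ~ Exponential(λ=0.81).

We want to find x such that P(X ≤ x) = 0.92.

This is the 92nd percentile, which means 92% of values fall below this point.

Using the inverse CDF (quantile function):
x = F⁻¹(0.92) = 3.1182

Verification: P(X ≤ 3.1182) = 0.92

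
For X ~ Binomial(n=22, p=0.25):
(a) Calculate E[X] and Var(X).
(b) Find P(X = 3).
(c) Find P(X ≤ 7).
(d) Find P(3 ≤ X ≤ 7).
(a) E[X] = 5.5000, Var(X) = 4.1250
(b) P(X = 3) = 0.101743
(c) P(X ≤ 7) = 0.838472
(d) P(3 ≤ X ≤ 7) = 0.777823

We have X ~ Binomial(n=22, p=0.25).

(a) Moments:
E[X] = 5.5000
Var(X) = 4.1250
σ = √Var(X) = 2.0310

(b) Point probability using PMF:
P(X = 3) = 0.101743

(c) Cumulative probability using CDF:
P(X ≤ 7) = F(7) = 0.838472

(d) Range probability:
P(3 ≤ X ≤ 7) = P(X ≤ 7) - P(X ≤ 2)
                   = F(7) - F(2)
                   = 0.838472 - 0.060649
                   = 0.777823

This means approximately 77.8% of outcomes fall in the interval [3, 7].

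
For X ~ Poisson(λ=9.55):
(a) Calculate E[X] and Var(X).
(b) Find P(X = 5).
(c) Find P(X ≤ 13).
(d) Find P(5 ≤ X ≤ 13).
(a) E[X] = 9.5500, Var(X) = 9.5500
(b) P(X = 5) = 0.047133
(c) P(X ≤ 13) = 0.895022
(d) P(5 ≤ X ≤ 13) = 0.856011

We have X ~ Poisson(λ=9.55).

(a) Moments:
E[X] = 9.5500
Var(X) = 9.5500
σ = √Var(X) = 3.0903

(b) Point probability using PMF:
P(X = 5) = 0.047133

(c) Cumulative probability using CDF:
P(X ≤ 13) = F(13) = 0.895022

(d) Range probability:
P(5 ≤ X ≤ 13) = P(X ≤ 13) - P(X ≤ 4)
                   = F(13) - F(4)
                   = 0.895022 - 0.039011
                   = 0.856011

This means approximately 85.6% of outcomes fall in the interval [5, 13].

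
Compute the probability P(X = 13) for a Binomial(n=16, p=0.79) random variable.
0.242102

We have X ~ Binomial(n=16, p=0.79).

For a Binomial distribution, the PMF gives us the probability of each outcome.

Using the PMF formula:
P(X = 13) = 0.242102

Rounded to 4 decimal places: 0.2421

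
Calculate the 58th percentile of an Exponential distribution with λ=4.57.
0.1898

We have X ~ Exponential(λ=4.57).

We want to find x such that P(X ≤ x) = 0.58.

This is the 58th percentile, which means 58% of values fall below this point.

Using the inverse CDF (quantile function):
x = F⁻¹(0.58) = 0.1898

Verification: P(X ≤ 0.1898) = 0.58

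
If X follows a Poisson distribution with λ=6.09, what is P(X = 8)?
0.106308

We have X ~ Poisson(λ=6.09).

For a Poisson distribution, the PMF gives us the probability of each outcome.

Using the PMF formula:
P(X = 8) = 0.106308

Rounded to 4 decimal places: 0.1063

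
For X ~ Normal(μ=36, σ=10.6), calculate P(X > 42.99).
0.254809

We have X ~ Normal(μ=36, σ=10.6).

P(X > 42.99) = 1 - P(X ≤ 42.99)
                = 1 - F(42.99)
                = 1 - 0.745191
                = 0.254809

So there's approximately a 25.5% chance that X exceeds 42.99.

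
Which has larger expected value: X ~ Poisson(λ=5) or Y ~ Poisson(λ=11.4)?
Y has larger mean (11.4000 > 5.0000)

Compute the expected value for each distribution:

X ~ Poisson(λ=5):
E[X] = 5.0000

Y ~ Poisson(λ=11.4):
E[Y] = 11.4000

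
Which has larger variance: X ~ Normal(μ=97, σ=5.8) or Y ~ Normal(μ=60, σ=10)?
Y has larger variance (100.0000 > 33.6400)

Compute the variance for each distribution:

X ~ Normal(μ=97, σ=5.8):
Var(X) = 33.6400

Y ~ Normal(μ=60, σ=10):
Var(Y) = 100.0000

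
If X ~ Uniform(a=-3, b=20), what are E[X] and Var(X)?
E[X] = 8.5000, Var(X) = 44.0833

We have X ~ Uniform(a=-3, b=20).

For a Uniform distribution with a=-3, b=20:

Expected value:
E[X] = 8.5000

Variance:
Var(X) = 44.0833

Standard deviation:
σ = √Var(X) = 6.6395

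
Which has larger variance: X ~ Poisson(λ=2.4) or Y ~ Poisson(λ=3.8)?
Y has larger variance (3.8000 > 2.4000)

Compute the variance for each distribution:

X ~ Poisson(λ=2.4):
Var(X) = 2.4000

Y ~ Poisson(λ=3.8):
Var(Y) = 3.8000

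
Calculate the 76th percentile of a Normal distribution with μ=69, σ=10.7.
76.5574

We have X ~ Normal(μ=69, σ=10.7).

We want to find x such that P(X ≤ x) = 0.76.

This is the 76th percentile, which means 76% of values fall below this point.

Using the inverse CDF (quantile function):
x = F⁻¹(0.76) = 76.5574

Verification: P(X ≤ 76.5574) = 0.76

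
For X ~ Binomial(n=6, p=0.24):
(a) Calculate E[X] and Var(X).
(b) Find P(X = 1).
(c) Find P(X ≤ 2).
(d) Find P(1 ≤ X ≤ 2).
(a) E[X] = 1.4400, Var(X) = 1.0944
(b) P(X = 1) = 0.365116
(c) P(X ≤ 2) = 0.846065
(d) P(1 ≤ X ≤ 2) = 0.653365

We have X ~ Binomial(n=6, p=0.24).

(a) Moments:
E[X] = 1.4400
Var(X) = 1.0944
σ = √Var(X) = 1.0461

(b) Point probability using PMF:
P(X = 1) = 0.365116

(c) Cumulative probability using CDF:
P(X ≤ 2) = F(2) = 0.846065

(d) Range probability:
P(1 ≤ X ≤ 2) = P(X ≤ 2) - P(X ≤ 0)
                   = F(2) - F(0)
                   = 0.846065 - 0.192700
                   = 0.653365

This means approximately 65.3% of outcomes fall in the interval [1, 2].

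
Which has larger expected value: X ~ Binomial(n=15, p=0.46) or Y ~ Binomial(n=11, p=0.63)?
Y has larger mean (6.9300 > 6.9000)

Compute the expected value for each distribution:

X ~ Binomial(n=15, p=0.46):
E[X] = 6.9000

Y ~ Binomial(n=11, p=0.63):
E[Y] = 6.9300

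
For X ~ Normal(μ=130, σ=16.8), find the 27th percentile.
119.7047

We have X ~ Normal(μ=130, σ=16.8).

We want to find x such that P(X ≤ x) = 0.27.

This is the 27th percentile, which means 27% of values fall below this point.

Using the inverse CDF (quantile function):
x = F⁻¹(0.27) = 119.7047

Verification: P(X ≤ 119.7047) = 0.27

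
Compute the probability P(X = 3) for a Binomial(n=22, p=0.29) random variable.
0.056056

We have X ~ Binomial(n=22, p=0.29).

For a Binomial distribution, the PMF gives us the probability of each outcome.

Using the PMF formula:
P(X = 3) = 0.056056

Rounded to 4 decimal places: 0.0561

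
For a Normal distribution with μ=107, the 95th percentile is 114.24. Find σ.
σ = 4.4016

For X ~ Normal(μ, σ), the p-th percentile satisfies x = μ + z_p × σ,
where z_p = Φ⁻¹(p) is the standard normal quantile.

Step 1: z_{0.95} = Φ⁻¹(0.95) = 1.6449

Step 2: Solve for σ:
114.24 = 107 + 1.6449 × σ
σ = (114.24 - 107) / 1.6449
σ = 7.24 / 1.6449
σ = 4.4016

Verification: μ + z × σ = 107 + 1.6449 × 4.4016 = 114.24 ✓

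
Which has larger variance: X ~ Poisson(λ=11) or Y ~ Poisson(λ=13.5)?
Y has larger variance (13.5000 > 11.0000)

Compute the variance for each distribution:

X ~ Poisson(λ=11):
Var(X) = 11.0000

Y ~ Poisson(λ=13.5):
Var(Y) = 13.5000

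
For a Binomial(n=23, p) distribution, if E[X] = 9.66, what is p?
p = 0.42

For a Binomial(n, p) distribution:
E[X] = n × p

Given n = 23 and E[X] = 9.66:
9.66 = 23 × p
p = 9.66 / 23 = 0.42

Verification: Binomial(23, 0.42) has E[X] = 9.66 ✓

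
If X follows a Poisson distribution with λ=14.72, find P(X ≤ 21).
0.954795

We have X ~ Poisson(λ=14.72).

The CDF gives us P(X ≤ k).

Using the CDF:
P(X ≤ 21) = 0.954795

This means there's approximately a 95.5% chance that X is at most 21.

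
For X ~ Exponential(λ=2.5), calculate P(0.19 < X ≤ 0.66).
0.429835

We have X ~ Exponential(λ=2.5).

To find P(0.19 < X ≤ 0.66), we use:
P(0.19 < X ≤ 0.66) = P(X ≤ 0.66) - P(X ≤ 0.19)
                 = F(0.66) - F(0.19)
                 = 0.807950 - 0.378115
                 = 0.429835

So there's approximately a 43.0% chance that X falls in this range.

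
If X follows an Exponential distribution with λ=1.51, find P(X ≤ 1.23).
0.843906

We have X ~ Exponential(λ=1.51).

The CDF gives us P(X ≤ k).

Using the CDF:
P(X ≤ 1.23) = 0.843906

This means there's approximately a 84.4% chance that X is at most 1.23.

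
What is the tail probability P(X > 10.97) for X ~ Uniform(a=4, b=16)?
0.419167

We have X ~ Uniform(a=4, b=16).

P(X > 10.97) = 1 - P(X ≤ 10.97)
                = 1 - F(10.97)
                = 1 - 0.580833
                = 0.419167

So there's approximately a 41.9% chance that X exceeds 10.97.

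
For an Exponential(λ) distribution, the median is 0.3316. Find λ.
λ = 2.0903

For X ~ Exponential(λ), the CDF is F(x) = 1 - e^(-λx).
The median m satisfies F(m) = 0.5:
1 - e^(-λm) = 0.5
e^(-λm) = 0.5
λm = ln(2)
m = ln(2) / λ

Given m = 0.3316:
λ = ln(2) / 0.3316 = 0.693147 / 0.3316 = 2.0903

Verification: ln(2) / 2.0903 = 0.3316 ✓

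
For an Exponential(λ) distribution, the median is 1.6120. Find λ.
λ = 0.4300

For X ~ Exponential(λ), the CDF is F(x) = 1 - e^(-λx).
The median m satisfies F(m) = 0.5:
1 - e^(-λm) = 0.5
e^(-λm) = 0.5
λm = ln(2)
m = ln(2) / λ

Given m = 1.6120:
λ = ln(2) / 1.6120 = 0.693147 / 1.6120 = 0.4300

Verification: ln(2) / 0.4300 = 1.6120 ✓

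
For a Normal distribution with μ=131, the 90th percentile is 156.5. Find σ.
σ = 19.8978

For X ~ Normal(μ, σ), the p-th percentile satisfies x = μ + z_p × σ,
where z_p = Φ⁻¹(p) is the standard normal quantile.

Step 1: z_{0.9} = Φ⁻¹(0.9) = 1.2816

Step 2: Solve for σ:
156.5 = 131 + 1.2816 × σ
σ = (156.5 - 131) / 1.2816
σ = 25.50 / 1.2816
σ = 19.8978

Verification: μ + z × σ = 131 + 1.2816 × 19.8978 = 156.50 ✓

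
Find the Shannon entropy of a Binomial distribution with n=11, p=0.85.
1.5395 nats

We have X ~ Binomial(n=11, p=0.85).

The Shannon entropy measures the uncertainty or information content of the distribution.

For a Binomial distribution with n=11, p=0.85:
H(X) = 1.5395 nats

(In bits, this would be 2.2211 bits.)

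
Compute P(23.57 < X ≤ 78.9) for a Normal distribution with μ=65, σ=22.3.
0.701867

We have X ~ Normal(μ=65, σ=22.3).

To find P(23.57 < X ≤ 78.9), we use:
P(23.57 < X ≤ 78.9) = P(X ≤ 78.9) - P(X ≤ 23.57)
                 = F(78.9) - F(23.57)
                 = 0.733462 - 0.031595
                 = 0.701867

So there's approximately a 70.2% chance that X falls in this range.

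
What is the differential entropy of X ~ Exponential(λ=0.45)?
1.7985 nats

We have X ~ Exponential(λ=0.45).

The differential entropy measures the uncertainty or information content of the distribution.

For an Exponential distribution with λ=0.45:
h(X) = 1.7985 nats

(In bits, this would be 2.5947 bits.)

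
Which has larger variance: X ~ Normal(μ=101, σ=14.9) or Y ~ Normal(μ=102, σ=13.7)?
X has larger variance (222.0100 > 187.6900)

Compute the variance for each distribution:

X ~ Normal(μ=101, σ=14.9):
Var(X) = 222.0100

Y ~ Normal(μ=102, σ=13.7):
Var(Y) = 187.6900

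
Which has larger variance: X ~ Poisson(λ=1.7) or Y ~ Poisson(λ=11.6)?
Y has larger variance (11.6000 > 1.7000)

Compute the variance for each distribution:

X ~ Poisson(λ=1.7):
Var(X) = 1.7000

Y ~ Poisson(λ=11.6):
Var(Y) = 11.6000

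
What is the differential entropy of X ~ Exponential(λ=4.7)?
-0.5476 nats

We have X ~ Exponential(λ=4.7).

The differential entropy measures the uncertainty or information content of the distribution.

For an Exponential distribution with λ=4.7:
h(X) = -0.5476 nats

(In bits, this would be -0.7900 bits.)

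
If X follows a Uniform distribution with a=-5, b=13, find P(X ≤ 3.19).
0.455000

We have X ~ Uniform(a=-5, b=13).

The CDF gives us P(X ≤ k).

Using the CDF:
P(X ≤ 3.19) = 0.455000

This means there's approximately a 45.5% chance that X is at most 3.19.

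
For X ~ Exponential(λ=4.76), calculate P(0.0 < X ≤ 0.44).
0.876856

We have X ~ Exponential(λ=4.76).

To find P(0.0 < X ≤ 0.44), we use:
P(0.0 < X ≤ 0.44) = P(X ≤ 0.44) - P(X ≤ 0.0)
                 = F(0.44) - F(0.0)
                 = 0.876856 - 0.000000
                 = 0.876856

So there's approximately a 87.7% chance that X falls in this range.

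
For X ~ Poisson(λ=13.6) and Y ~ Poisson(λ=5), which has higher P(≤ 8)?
Y has higher probability (P(Y ≤ 8) = 0.9319 > P(X ≤ 8) = 0.0753)

Compute P(≤ 8) for each distribution:

X ~ Poisson(λ=13.6):
P(X ≤ 8) = 0.0753

Y ~ Poisson(λ=5):
P(Y ≤ 8) = 0.9319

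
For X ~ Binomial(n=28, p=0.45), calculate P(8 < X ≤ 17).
0.910752

We have X ~ Binomial(n=28, p=0.45).

To find P(8 < X ≤ 17), we use:
P(8 < X ≤ 17) = P(X ≤ 17) - P(X ≤ 8)
                 = F(17) - F(8)
                 = 0.968507 - 0.057755
                 = 0.910752

So there's approximately a 91.1% chance that X falls in this range.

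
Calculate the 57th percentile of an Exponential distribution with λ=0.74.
1.1405

We have X ~ Exponential(λ=0.74).

We want to find x such that P(X ≤ x) = 0.57.

This is the 57th percentile, which means 57% of values fall below this point.

Using the inverse CDF (quantile function):
x = F⁻¹(0.57) = 1.1405

Verification: P(X ≤ 1.1405) = 0.57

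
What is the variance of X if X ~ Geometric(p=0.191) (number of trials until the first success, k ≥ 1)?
22.1759

We have X ~ Geometric(p=0.191) (number of trials until the first success, k ≥ 1).

For a Geometric distribution with p=0.191 (number of trials until the first success, k ≥ 1):
Var(X) = 22.1759

The variance measures the spread of the distribution around the mean.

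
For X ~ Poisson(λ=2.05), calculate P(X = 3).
0.184845

We have X ~ Poisson(λ=2.05).

For a Poisson distribution, the PMF gives us the probability of each outcome.

Using the PMF formula:
P(X = 3) = 0.184845

Rounded to 4 decimal places: 0.1848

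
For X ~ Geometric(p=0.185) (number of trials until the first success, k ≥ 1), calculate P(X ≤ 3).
0.458657

We have X ~ Geometric(p=0.185) (number of trials until the first success, k ≥ 1).

The CDF gives us P(X ≤ k).

Using the CDF:
P(X ≤ 3) = 0.458657

This means there's approximately a 45.9% chance that X is at most 3.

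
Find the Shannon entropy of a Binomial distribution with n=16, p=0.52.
2.1109 nats

We have X ~ Binomial(n=16, p=0.52).

The Shannon entropy measures the uncertainty or information content of the distribution.

For a Binomial distribution with n=16, p=0.52:
H(X) = 2.1109 nats

(In bits, this would be 3.0453 bits.)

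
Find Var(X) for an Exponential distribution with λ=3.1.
0.1041

We have X ~ Exponential(λ=3.1).

For an Exponential distribution with λ=3.1:
Var(X) = 0.1041

The variance measures the spread of the distribution around the mean.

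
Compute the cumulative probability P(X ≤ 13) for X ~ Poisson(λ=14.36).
0.426831

We have X ~ Poisson(λ=14.36).

The CDF gives us P(X ≤ k).

Using the CDF:
P(X ≤ 13) = 0.426831

This means there's approximately a 42.7% chance that X is at most 13.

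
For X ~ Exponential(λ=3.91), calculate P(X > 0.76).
0.051221

We have X ~ Exponential(λ=3.91).

P(X > 0.76) = 1 - P(X ≤ 0.76)
                = 1 - F(0.76)
                = 1 - 0.948779
                = 0.051221

So there's approximately a 5.1% chance that X exceeds 0.76.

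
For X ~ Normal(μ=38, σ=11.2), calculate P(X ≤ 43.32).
0.682607

We have X ~ Normal(μ=38, σ=11.2).

The CDF gives us P(X ≤ k).

Using the CDF:
P(X ≤ 43.32) = 0.682607

This means there's approximately a 68.3% chance that X is at most 43.32.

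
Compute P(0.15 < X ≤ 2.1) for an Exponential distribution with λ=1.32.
0.757833

We have X ~ Exponential(λ=1.32).

To find P(0.15 < X ≤ 2.1), we use:
P(0.15 < X ≤ 2.1) = P(X ≤ 2.1) - P(X ≤ 0.15)
                 = F(2.1) - F(0.15)
                 = 0.937463 - 0.179630
                 = 0.757833

So there's approximately a 75.8% chance that X falls in this range.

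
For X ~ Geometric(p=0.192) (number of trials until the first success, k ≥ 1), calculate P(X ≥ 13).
0.077435

We have X ~ Geometric(p=0.192) (number of trials until the first success, k ≥ 1).

For discrete distributions, P(X ≥ 13) = 1 - P(X ≤ 12).

P(X ≤ 12) = 0.922565
P(X ≥ 13) = 1 - 0.922565 = 0.077435

So there's approximately a 7.7% chance that X is at least 13.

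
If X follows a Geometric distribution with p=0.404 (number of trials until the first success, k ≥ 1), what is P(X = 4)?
0.085530

We have X ~ Geometric(p=0.404) (number of trials until the first success, k ≥ 1).

For a Geometric distribution, the PMF gives us the probability of each outcome.

Using the PMF formula:
P(X = 4) = 0.085530

Rounded to 4 decimal places: 0.0855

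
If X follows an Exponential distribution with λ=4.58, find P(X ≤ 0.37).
0.816327

We have X ~ Exponential(λ=4.58).

The CDF gives us P(X ≤ k).

Using the CDF:
P(X ≤ 0.37) = 0.816327

This means there's approximately a 81.6% chance that X is at most 0.37.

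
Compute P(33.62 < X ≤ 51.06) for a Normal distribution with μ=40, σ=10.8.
0.569753

We have X ~ Normal(μ=40, σ=10.8).

To find P(33.62 < X ≤ 51.06), we use:
P(33.62 < X ≤ 51.06) = P(X ≤ 51.06) - P(X ≤ 33.62)
                 = F(51.06) - F(33.62)
                 = 0.847100 - 0.277347
                 = 0.569753

So there's approximately a 57.0% chance that X falls in this range.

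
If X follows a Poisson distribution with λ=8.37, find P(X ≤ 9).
0.669786

We have X ~ Poisson(λ=8.37).

The CDF gives us P(X ≤ k).

Using the CDF:
P(X ≤ 9) = 0.669786

This means there's approximately a 67.0% chance that X is at most 9.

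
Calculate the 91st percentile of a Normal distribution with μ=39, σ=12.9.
56.2957

We have X ~ Normal(μ=39, σ=12.9).

We want to find x such that P(X ≤ x) = 0.91.

This is the 91st percentile, which means 91% of values fall below this point.

Using the inverse CDF (quantile function):
x = F⁻¹(0.91) = 56.2957

Verification: P(X ≤ 56.2957) = 0.91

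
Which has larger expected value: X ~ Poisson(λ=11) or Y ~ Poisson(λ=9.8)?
X has larger mean (11.0000 > 9.8000)

Compute the expected value for each distribution:

X ~ Poisson(λ=11):
E[X] = 11.0000

Y ~ Poisson(λ=9.8):
E[Y] = 9.8000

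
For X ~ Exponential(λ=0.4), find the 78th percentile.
3.7853

We have X ~ Exponential(λ=0.4).

We want to find x such that P(X ≤ x) = 0.78.

This is the 78th percentile, which means 78% of values fall below this point.

Using the inverse CDF (quantile function):
x = F⁻¹(0.78) = 3.7853

Verification: P(X ≤ 3.7853) = 0.78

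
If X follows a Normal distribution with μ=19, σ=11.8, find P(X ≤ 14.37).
0.347391

We have X ~ Normal(μ=19, σ=11.8).

The CDF gives us P(X ≤ k).

Using the CDF:
P(X ≤ 14.37) = 0.347391

This means there's approximately a 34.7% chance that X is at most 14.37.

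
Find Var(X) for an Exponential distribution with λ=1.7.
0.3460

We have X ~ Exponential(λ=1.7).

For an Exponential distribution with λ=1.7:
Var(X) = 0.3460

The variance measures the spread of the distribution around the mean.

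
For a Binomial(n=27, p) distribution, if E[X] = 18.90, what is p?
p = 0.7

For a Binomial(n, p) distribution:
E[X] = n × p

Given n = 27 and E[X] = 18.90:
18.90 = 27 × p
p = 18.90 / 27 = 0.7

Verification: Binomial(27, 0.7) has E[X] = 18.90 ✓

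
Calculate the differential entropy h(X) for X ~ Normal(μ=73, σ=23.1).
4.5588 nats

We have X ~ Normal(μ=73, σ=23.1).

The differential entropy measures the uncertainty or information content of the distribution.

For a Normal distribution with μ=73, σ=23.1:
h(X) = 4.5588 nats

(In bits, this would be 6.5769 bits.)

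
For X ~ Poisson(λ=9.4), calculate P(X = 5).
0.050593

We have X ~ Poisson(λ=9.4).

For a Poisson distribution, the PMF gives us the probability of each outcome.

Using the PMF formula:
P(X = 5) = 0.050593

Rounded to 4 decimal places: 0.0506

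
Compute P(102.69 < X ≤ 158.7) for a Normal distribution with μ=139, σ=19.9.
0.804872

We have X ~ Normal(μ=139, σ=19.9).

To find P(102.69 < X ≤ 158.7), we use:
P(102.69 < X ≤ 158.7) = P(X ≤ 158.7) - P(X ≤ 102.69)
                 = F(158.7) - F(102.69)
                 = 0.838901 - 0.034029
                 = 0.804872

So there's approximately a 80.5% chance that X falls in this range.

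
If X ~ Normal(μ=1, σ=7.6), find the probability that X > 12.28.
0.068877

We have X ~ Normal(μ=1, σ=7.6).

P(X > 12.28) = 1 - P(X ≤ 12.28)
                = 1 - F(12.28)
                = 1 - 0.931123
                = 0.068877

So there's approximately a 6.9% chance that X exceeds 12.28.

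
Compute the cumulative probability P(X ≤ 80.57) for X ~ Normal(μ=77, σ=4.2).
0.802337

We have X ~ Normal(μ=77, σ=4.2).

The CDF gives us P(X ≤ k).

Using the CDF:
P(X ≤ 80.57) = 0.802337

This means there's approximately a 80.2% chance that X is at most 80.57.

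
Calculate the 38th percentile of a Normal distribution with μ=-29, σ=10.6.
-32.2381

We have X ~ Normal(μ=-29, σ=10.6).

We want to find x such that P(X ≤ x) = 0.38.

This is the 38th percentile, which means 38% of values fall below this point.

Using the inverse CDF (quantile function):
x = F⁻¹(0.38) = -32.2381

Verification: P(X ≤ -32.2381) = 0.38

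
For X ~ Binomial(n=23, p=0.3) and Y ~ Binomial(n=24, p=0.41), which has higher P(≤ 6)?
X has higher probability (P(X ≤ 6) = 0.4399 > P(Y ≤ 6) = 0.0803)

Compute P(≤ 6) for each distribution:

X ~ Binomial(n=23, p=0.3):
P(X ≤ 6) = 0.4399

Y ~ Binomial(n=24, p=0.41):
P(Y ≤ 6) = 0.0803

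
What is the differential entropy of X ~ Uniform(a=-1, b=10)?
2.3979 nats

We have X ~ Uniform(a=-1, b=10).

The differential entropy measures the uncertainty or information content of the distribution.

For a Uniform distribution with a=-1, b=10:
h(X) = 2.3979 nats

(In bits, this would be 3.4594 bits.)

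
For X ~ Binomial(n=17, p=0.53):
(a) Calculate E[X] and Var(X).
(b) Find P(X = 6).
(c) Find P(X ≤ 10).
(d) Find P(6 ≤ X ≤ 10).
(a) E[X] = 9.0100, Var(X) = 4.2347
(b) P(X = 6) = 0.067813
(c) P(X ≤ 10) = 0.764121
(d) P(6 ≤ X ≤ 10) = 0.720685

We have X ~ Binomial(n=17, p=0.53).

(a) Moments:
E[X] = 9.0100
Var(X) = 4.2347
σ = √Var(X) = 2.0578

(b) Point probability using PMF:
P(X = 6) = 0.067813

(c) Cumulative probability using CDF:
P(X ≤ 10) = F(10) = 0.764121

(d) Range probability:
P(6 ≤ X ≤ 10) = P(X ≤ 10) - P(X ≤ 5)
                   = F(10) - F(5)
                   = 0.764121 - 0.043436
                   = 0.720685

This means approximately 72.1% of outcomes fall in the interval [6, 10].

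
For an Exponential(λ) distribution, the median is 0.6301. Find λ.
λ = 1.1001

For X ~ Exponential(λ), the CDF is F(x) = 1 - e^(-λx).
The median m satisfies F(m) = 0.5:
1 - e^(-λm) = 0.5
e^(-λm) = 0.5
λm = ln(2)
m = ln(2) / λ

Given m = 0.6301:
λ = ln(2) / 0.6301 = 0.693147 / 0.6301 = 1.1001

Verification: ln(2) / 1.1001 = 0.6301 ✓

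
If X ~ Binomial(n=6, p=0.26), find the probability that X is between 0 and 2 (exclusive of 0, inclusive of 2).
0.650229

We have X ~ Binomial(n=6, p=0.26).

To find P(0 < X ≤ 2), we use:
P(0 < X ≤ 2) = P(X ≤ 2) - P(X ≤ 0)
                 = F(2) - F(0)
                 = 0.814435 - 0.164206
                 = 0.650229

So there's approximately a 65.0% chance that X falls in this range.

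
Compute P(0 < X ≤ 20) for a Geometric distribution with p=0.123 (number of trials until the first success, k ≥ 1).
0.927558

We have X ~ Geometric(p=0.123) (number of trials until the first success, k ≥ 1).

To find P(0 < X ≤ 20), we use:
P(0 < X ≤ 20) = P(X ≤ 20) - P(X ≤ 0)
                 = F(20) - F(0)
                 = 0.927558 - 0.000000
                 = 0.927558

So there's approximately a 92.8% chance that X falls in this range.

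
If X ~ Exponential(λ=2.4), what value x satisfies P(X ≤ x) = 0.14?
0.0628

We have X ~ Exponential(λ=2.4).

We want to find x such that P(X ≤ x) = 0.14.

This is the 14th percentile, which means 14% of values fall below this point.

Using the inverse CDF (quantile function):
x = F⁻¹(0.14) = 0.0628

Verification: P(X ≤ 0.0628) = 0.14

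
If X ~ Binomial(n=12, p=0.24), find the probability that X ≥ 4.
0.320487

We have X ~ Binomial(n=12, p=0.24).

For discrete distributions, P(X ≥ 4) = 1 - P(X ≤ 3).

P(X ≤ 3) = 0.679513
P(X ≥ 4) = 1 - 0.679513 = 0.320487

So there's approximately a 32.0% chance that X is at least 4.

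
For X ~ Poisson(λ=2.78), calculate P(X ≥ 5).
0.149223

We have X ~ Poisson(λ=2.78).

For discrete distributions, P(X ≥ 5) = 1 - P(X ≤ 4).

P(X ≤ 4) = 0.850777
P(X ≥ 5) = 1 - 0.850777 = 0.149223

So there's approximately a 14.9% chance that X is at least 5.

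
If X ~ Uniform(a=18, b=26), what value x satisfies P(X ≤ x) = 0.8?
24.4000

We have X ~ Uniform(a=18, b=26).

We want to find x such that P(X ≤ x) = 0.8.

This is the 80th percentile, which means 80% of values fall below this point.

Using the inverse CDF (quantile function):
x = F⁻¹(0.8) = 24.4000

Verification: P(X ≤ 24.4000) = 0.8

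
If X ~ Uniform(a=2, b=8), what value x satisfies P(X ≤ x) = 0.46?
4.7600

We have X ~ Uniform(a=2, b=8).

We want to find x such that P(X ≤ x) = 0.46.

This is the 46th percentile, which means 46% of values fall below this point.

Using the inverse CDF (quantile function):
x = F⁻¹(0.46) = 4.7600

Verification: P(X ≤ 4.7600) = 0.46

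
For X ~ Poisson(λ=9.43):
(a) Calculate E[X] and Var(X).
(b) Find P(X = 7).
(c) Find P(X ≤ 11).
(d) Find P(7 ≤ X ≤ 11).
(a) E[X] = 9.4300, Var(X) = 9.4300
(b) P(X = 7) = 0.105622
(c) P(X ≤ 11) = 0.759414
(d) P(7 ≤ X ≤ 11) = 0.589046

We have X ~ Poisson(λ=9.43).

(a) Moments:
E[X] = 9.4300
Var(X) = 9.4300
σ = √Var(X) = 3.0708

(b) Point probability using PMF:
P(X = 7) = 0.105622

(c) Cumulative probability using CDF:
P(X ≤ 11) = F(11) = 0.759414

(d) Range probability:
P(7 ≤ X ≤ 11) = P(X ≤ 11) - P(X ≤ 6)
                   = F(11) - F(6)
                   = 0.759414 - 0.170368
                   = 0.589046

This means approximately 58.9% of outcomes fall in the interval [7, 11].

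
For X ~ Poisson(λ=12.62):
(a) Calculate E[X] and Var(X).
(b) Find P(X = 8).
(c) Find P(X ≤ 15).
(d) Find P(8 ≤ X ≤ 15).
(a) E[X] = 12.6200, Var(X) = 12.6200
(b) P(X = 8) = 0.052742
(c) P(X ≤ 15) = 0.796194
(d) P(8 ≤ X ≤ 15) = 0.730489

We have X ~ Poisson(λ=12.62).

(a) Moments:
E[X] = 12.6200
Var(X) = 12.6200
σ = √Var(X) = 3.5525

(b) Point probability using PMF:
P(X = 8) = 0.052742

(c) Cumulative probability using CDF:
P(X ≤ 15) = F(15) = 0.796194

(d) Range probability:
P(8 ≤ X ≤ 15) = P(X ≤ 15) - P(X ≤ 7)
                   = F(15) - F(7)
                   = 0.796194 - 0.065705
                   = 0.730489

This means approximately 73.0% of outcomes fall in the interval [8, 15].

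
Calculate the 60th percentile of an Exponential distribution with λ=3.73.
0.2457

We have X ~ Exponential(λ=3.73).

We want to find x such that P(X ≤ x) = 0.6.

This is the 60th percentile, which means 60% of values fall below this point.

Using the inverse CDF (quantile function):
x = F⁻¹(0.6) = 0.2457

Verification: P(X ≤ 0.2457) = 0.6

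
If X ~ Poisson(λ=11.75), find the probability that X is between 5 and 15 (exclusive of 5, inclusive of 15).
0.838172

We have X ~ Poisson(λ=11.75).

To find P(5 < X ≤ 15), we use:
P(5 < X ≤ 15) = P(X ≤ 15) - P(X ≤ 5)
                 = F(15) - F(5)
                 = 0.861941 - 0.023769
                 = 0.838172

So there's approximately a 83.8% chance that X falls in this range.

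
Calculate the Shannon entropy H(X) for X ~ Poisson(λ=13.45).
2.7120 nats

We have X ~ Poisson(λ=13.45).

The Shannon entropy measures the uncertainty or information content of the distribution.

For a Poisson distribution with λ=13.45:
H(X) = 2.7120 nats

(In bits, this would be 3.9126 bits.)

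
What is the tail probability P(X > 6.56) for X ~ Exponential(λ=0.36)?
0.094269

We have X ~ Exponential(λ=0.36).

P(X > 6.56) = 1 - P(X ≤ 6.56)
                = 1 - F(6.56)
                = 1 - 0.905731
                = 0.094269

So there's approximately a 9.4% chance that X exceeds 6.56.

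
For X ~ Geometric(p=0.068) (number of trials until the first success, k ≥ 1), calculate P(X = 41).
0.004066

We have X ~ Geometric(p=0.068) (number of trials until the first success, k ≥ 1).

For a Geometric distribution, the PMF gives us the probability of each outcome.

Using the PMF formula:
P(X = 41) = 0.004066

Rounded to 4 decimal places: 0.0041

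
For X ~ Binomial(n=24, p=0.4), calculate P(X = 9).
0.161158

We have X ~ Binomial(n=24, p=0.4).

For a Binomial distribution, the PMF gives us the probability of each outcome.

Using the PMF formula:
P(X = 9) = 0.161158

Rounded to 4 decimal places: 0.1612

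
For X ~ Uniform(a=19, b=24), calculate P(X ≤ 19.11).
0.022000

We have X ~ Uniform(a=19, b=24).

The CDF gives us P(X ≤ k).

Using the CDF:
P(X ≤ 19.11) = 0.022000

This means there's approximately a 2.2% chance that X is at most 19.11.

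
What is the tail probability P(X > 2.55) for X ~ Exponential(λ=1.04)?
0.070510

We have X ~ Exponential(λ=1.04).

P(X > 2.55) = 1 - P(X ≤ 2.55)
                = 1 - F(2.55)
                = 1 - 0.929490
                = 0.070510

So there's approximately a 7.1% chance that X exceeds 2.55.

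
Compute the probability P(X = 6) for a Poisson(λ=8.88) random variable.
0.094757

We have X ~ Poisson(λ=8.88).

For a Poisson distribution, the PMF gives us the probability of each outcome.

Using the PMF formula:
P(X = 6) = 0.094757

Rounded to 4 decimal places: 0.0948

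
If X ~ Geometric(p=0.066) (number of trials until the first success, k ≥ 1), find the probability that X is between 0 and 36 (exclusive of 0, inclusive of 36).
0.914397

We have X ~ Geometric(p=0.066) (number of trials until the first success, k ≥ 1).

To find P(0 < X ≤ 36), we use:
P(0 < X ≤ 36) = P(X ≤ 36) - P(X ≤ 0)
                 = F(36) - F(0)
                 = 0.914397 - 0.000000
                 = 0.914397

So there's approximately a 91.4% chance that X falls in this range.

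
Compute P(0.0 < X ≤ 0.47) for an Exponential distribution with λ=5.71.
0.931690

We have X ~ Exponential(λ=5.71).

To find P(0.0 < X ≤ 0.47), we use:
P(0.0 < X ≤ 0.47) = P(X ≤ 0.47) - P(X ≤ 0.0)
                 = F(0.47) - F(0.0)
                 = 0.931690 - 0.000000
                 = 0.931690

So there's approximately a 93.2% chance that X falls in this range.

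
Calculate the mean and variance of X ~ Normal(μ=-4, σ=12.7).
E[X] = -4.0000, Var(X) = 161.2900

We have X ~ Normal(μ=-4, σ=12.7).

For a Normal distribution with μ=-4, σ=12.7:

Expected value:
E[X] = -4.0000

Variance:
Var(X) = 161.2900

Standard deviation:
σ = √Var(X) = 12.7000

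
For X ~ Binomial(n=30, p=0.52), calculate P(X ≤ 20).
0.964672

We have X ~ Binomial(n=30, p=0.52).

The CDF gives us P(X ≤ k).

Using the CDF:
P(X ≤ 20) = 0.964672

This means there's approximately a 96.5% chance that X is at most 20.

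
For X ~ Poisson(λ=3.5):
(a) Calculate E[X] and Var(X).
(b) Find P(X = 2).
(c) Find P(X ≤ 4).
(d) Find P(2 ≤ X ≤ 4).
(a) E[X] = 3.5000, Var(X) = 3.5000
(b) P(X = 2) = 0.184959
(c) P(X ≤ 4) = 0.725445
(d) P(2 ≤ X ≤ 4) = 0.589557

We have X ~ Poisson(λ=3.5).

(a) Moments:
E[X] = 3.5000
Var(X) = 3.5000
σ = √Var(X) = 1.8708

(b) Point probability using PMF:
P(X = 2) = 0.184959

(c) Cumulative probability using CDF:
P(X ≤ 4) = F(4) = 0.725445

(d) Range probability:
P(2 ≤ X ≤ 4) = P(X ≤ 4) - P(X ≤ 1)
                   = F(4) - F(1)
                   = 0.725445 - 0.135888
                   = 0.589557

This means approximately 59.0% of outcomes fall in the interval [2, 4].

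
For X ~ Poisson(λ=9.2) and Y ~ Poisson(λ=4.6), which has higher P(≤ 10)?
Y has higher probability (P(Y ≤ 10) = 0.9922 > P(X ≤ 10) = 0.6820)

Compute P(≤ 10) for each distribution:

X ~ Poisson(λ=9.2):
P(X ≤ 10) = 0.6820

Y ~ Poisson(λ=4.6):
P(Y ≤ 10) = 0.9922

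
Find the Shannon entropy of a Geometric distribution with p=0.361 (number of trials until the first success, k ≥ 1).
1.8116 nats

We have X ~ Geometric(p=0.361) (number of trials until the first success, k ≥ 1).

The Shannon entropy measures the uncertainty or information content of the distribution.

For a Geometric distribution with p=0.361 (number of trials until the first success, k ≥ 1):
H(X) = 1.8116 nats

(In bits, this would be 2.6136 bits.)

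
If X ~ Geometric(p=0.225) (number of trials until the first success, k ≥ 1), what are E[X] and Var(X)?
E[X] = 4.4444, Var(X) = 15.3086

We have X ~ Geometric(p=0.225) (number of trials until the first success, k ≥ 1).

For a Geometric distribution with p=0.225 (number of trials until the first success, k ≥ 1):

Expected value:
E[X] = 4.4444

Variance:
Var(X) = 15.3086

Standard deviation:
σ = √Var(X) = 3.9126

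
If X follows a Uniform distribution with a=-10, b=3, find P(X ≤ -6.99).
0.231538

We have X ~ Uniform(a=-10, b=3).

The CDF gives us P(X ≤ k).

Using the CDF:
P(X ≤ -6.99) = 0.231538

This means there's approximately a 23.2% chance that X is at most -6.99.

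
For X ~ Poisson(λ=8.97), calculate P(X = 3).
0.015297

We have X ~ Poisson(λ=8.97).

For a Poisson distribution, the PMF gives us the probability of each outcome.

Using the PMF formula:
P(X = 3) = 0.015297

Rounded to 4 decimal places: 0.0153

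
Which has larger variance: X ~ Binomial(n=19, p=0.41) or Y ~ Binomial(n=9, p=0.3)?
X has larger variance (4.5961 > 1.8900)

Compute the variance for each distribution:

X ~ Binomial(n=19, p=0.41):
Var(X) = 4.5961

Y ~ Binomial(n=9, p=0.3):
Var(Y) = 1.8900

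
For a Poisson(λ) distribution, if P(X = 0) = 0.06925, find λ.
λ = 2.6700

For a Poisson(λ) distribution, the PMF at 0 is:
P(X = 0) = λ^0 e^(-λ) / 0! = e^(-λ)

Given P(X = 0) = 0.06925:
e^(-λ) = 0.06925
-λ = ln(0.06925)
λ = -ln(0.06925) = 2.6700

Verification: e^(-2.6700) = 0.06925 ✓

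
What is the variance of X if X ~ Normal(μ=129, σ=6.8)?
46.2400

We have X ~ Normal(μ=129, σ=6.8).

For a Normal distribution with μ=129, σ=6.8:
Var(X) = 46.2400

The variance measures the spread of the distribution around the mean.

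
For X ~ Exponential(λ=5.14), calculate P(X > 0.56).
0.056225

We have X ~ Exponential(λ=5.14).

P(X > 0.56) = 1 - P(X ≤ 0.56)
                = 1 - F(0.56)
                = 1 - 0.943775
                = 0.056225

So there's approximately a 5.6% chance that X exceeds 0.56.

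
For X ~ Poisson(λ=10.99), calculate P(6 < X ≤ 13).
0.703190

We have X ~ Poisson(λ=10.99).

To find P(6 < X ≤ 13), we use:
P(6 < X ≤ 13) = P(X ≤ 13) - P(X ≤ 6)
                 = F(13) - F(6)
                 = 0.782216 - 0.079026
                 = 0.703190

So there's approximately a 70.3% chance that X falls in this range.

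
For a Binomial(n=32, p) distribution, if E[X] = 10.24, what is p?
p = 0.32

For a Binomial(n, p) distribution:
E[X] = n × p

Given n = 32 and E[X] = 10.24:
10.24 = 32 × p
p = 10.24 / 32 = 0.32

Verification: Binomial(32, 0.32) has E[X] = 10.24 ✓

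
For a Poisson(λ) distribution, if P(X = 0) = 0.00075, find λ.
λ = 7.1954

For a Poisson(λ) distribution, the PMF at 0 is:
P(X = 0) = λ^0 e^(-λ) / 0! = e^(-λ)

Given P(X = 0) = 0.00075:
e^(-λ) = 0.00075
-λ = ln(0.00075)
λ = -ln(0.00075) = 7.1954

Verification: e^(-7.1954) = 0.00075 ✓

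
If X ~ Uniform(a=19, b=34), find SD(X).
4.3301

We have X ~ Uniform(a=19, b=34).

For a Uniform distribution with a=19, b=34:
σ = √Var(X) = 4.3301

The standard deviation is the square root of the variance.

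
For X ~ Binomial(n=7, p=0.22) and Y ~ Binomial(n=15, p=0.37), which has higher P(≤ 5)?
X has higher probability (P(X ≤ 5) = 0.9994 > P(Y ≤ 5) = 0.4989)

Compute P(≤ 5) for each distribution:

X ~ Binomial(n=7, p=0.22):
P(X ≤ 5) = 0.9994

Y ~ Binomial(n=15, p=0.37):
P(Y ≤ 5) = 0.4989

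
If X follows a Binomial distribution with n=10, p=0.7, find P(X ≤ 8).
0.850692

We have X ~ Binomial(n=10, p=0.7).

The CDF gives us P(X ≤ k).

Using the CDF:
P(X ≤ 8) = 0.850692

This means there's approximately a 85.1% chance that X is at most 8.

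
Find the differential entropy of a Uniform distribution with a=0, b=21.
3.0445 nats

We have X ~ Uniform(a=0, b=21).

The differential entropy measures the uncertainty or information content of the distribution.

For a Uniform distribution with a=0, b=21:
h(X) = 3.0445 nats

(In bits, this would be 4.3923 bits.)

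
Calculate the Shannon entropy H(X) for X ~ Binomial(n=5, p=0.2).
1.2430 nats

We have X ~ Binomial(n=5, p=0.2).

The Shannon entropy measures the uncertainty or information content of the distribution.

For a Binomial distribution with n=5, p=0.2:
H(X) = 1.2430 nats

(In bits, this would be 1.7933 bits.)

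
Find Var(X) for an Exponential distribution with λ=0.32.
9.7656

We have X ~ Exponential(λ=0.32).

For an Exponential distribution with λ=0.32:
Var(X) = 9.7656

The variance measures the spread of the distribution around the mean.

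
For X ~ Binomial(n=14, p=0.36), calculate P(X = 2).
0.055694

We have X ~ Binomial(n=14, p=0.36).

For a Binomial distribution, the PMF gives us the probability of each outcome.

Using the PMF formula:
P(X = 2) = 0.055694

Rounded to 4 decimal places: 0.0557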